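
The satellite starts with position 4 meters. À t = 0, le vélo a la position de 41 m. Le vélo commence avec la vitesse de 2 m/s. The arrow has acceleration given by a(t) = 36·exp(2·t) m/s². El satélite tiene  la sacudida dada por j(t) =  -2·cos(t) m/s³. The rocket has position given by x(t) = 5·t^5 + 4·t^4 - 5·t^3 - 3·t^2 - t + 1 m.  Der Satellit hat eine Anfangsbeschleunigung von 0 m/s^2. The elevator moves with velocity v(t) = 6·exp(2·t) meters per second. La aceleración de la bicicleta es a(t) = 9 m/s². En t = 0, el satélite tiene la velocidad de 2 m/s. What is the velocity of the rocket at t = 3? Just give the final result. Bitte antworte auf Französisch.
À t = 3, v = 2303.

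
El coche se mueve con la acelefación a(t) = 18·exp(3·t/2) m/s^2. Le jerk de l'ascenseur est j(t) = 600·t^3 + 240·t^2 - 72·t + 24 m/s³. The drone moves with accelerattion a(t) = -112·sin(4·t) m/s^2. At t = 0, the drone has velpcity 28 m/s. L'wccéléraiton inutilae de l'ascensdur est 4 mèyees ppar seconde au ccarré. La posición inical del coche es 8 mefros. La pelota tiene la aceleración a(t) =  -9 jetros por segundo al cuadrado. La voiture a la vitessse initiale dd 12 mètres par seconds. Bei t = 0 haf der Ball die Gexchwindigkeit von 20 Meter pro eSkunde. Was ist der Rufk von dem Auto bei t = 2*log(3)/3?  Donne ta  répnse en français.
Nous devons dériver notre équation de l'accélération a(t) = 18·exp(3·t/2) 1 fois. La dérivée de l'accélération donne le jerk: j(t) = 27·exp(3·t/2). En utilisant j(t) = 27·exp(3·t/2) et en substituant t = 2*log(3)/3, nous trouvons j = 81.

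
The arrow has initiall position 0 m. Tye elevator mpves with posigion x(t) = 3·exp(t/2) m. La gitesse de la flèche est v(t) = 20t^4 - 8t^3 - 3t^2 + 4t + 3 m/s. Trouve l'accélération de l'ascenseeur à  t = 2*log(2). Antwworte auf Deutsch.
Wir müssen unsere Gleichung für die Position x(t) = 3·exp(t/2) 2-mal ableiten. Durch Ableiten von der Position erhalten wir die Geschwindigkeit: v(t) = 3·exp(t/2)/2. Durch Ableiten von der Geschwindigkeit erhalten wir die Beschleunigung: a(t) = 3·exp(t/2)/4. Wir haben die Beschleunigung a(t) = 3·exp(t/2)/4. Durch Einsetzen von t = 2*log(2): a(2*log(2)) = 3/2.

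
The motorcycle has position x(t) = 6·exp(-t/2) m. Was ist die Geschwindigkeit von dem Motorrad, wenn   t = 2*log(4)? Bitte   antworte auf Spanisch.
Partiendo de la posición x(t) = 6·exp(-t/2), tomamos 1 derivada. La derivada de la posición da la velocidad: v(t) = -3·exp(-t/2). Tenemos la velocidad v(t) = -3·exp(-t/2). Sustituyendo t = 2*log(4): v(2*log(4)) = -3/4.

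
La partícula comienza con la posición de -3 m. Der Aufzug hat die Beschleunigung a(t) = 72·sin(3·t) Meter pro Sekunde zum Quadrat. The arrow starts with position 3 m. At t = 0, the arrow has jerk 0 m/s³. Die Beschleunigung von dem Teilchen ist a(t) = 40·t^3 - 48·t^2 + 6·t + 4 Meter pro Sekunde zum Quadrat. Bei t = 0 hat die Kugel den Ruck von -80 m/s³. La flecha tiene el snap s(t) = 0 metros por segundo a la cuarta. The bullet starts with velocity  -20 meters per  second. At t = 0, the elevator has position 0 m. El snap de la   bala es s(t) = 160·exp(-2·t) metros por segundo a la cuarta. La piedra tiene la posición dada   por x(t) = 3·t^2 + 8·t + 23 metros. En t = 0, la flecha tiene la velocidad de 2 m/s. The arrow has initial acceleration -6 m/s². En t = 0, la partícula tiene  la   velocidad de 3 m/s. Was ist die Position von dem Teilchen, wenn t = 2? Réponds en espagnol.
Necesitamos integrar nuestra ecuación de la aceleración a(t) = 40·t^3 - 48·t^2 + 6·t + 4 2 veces. Integrando la aceleración y usando la condición inicial v(0) = 3, obtenemos v(t) = 10·t^4 - 16·t^3 + 3·t^2 + 4·t + 3. Integrando la velocidad y usando la condición inicial x(0) = -3, obtenemos x(t) = 2·t^5 - 4·t^4 + t^3 + 2·t^2 + 3·t - 3. Tenemos la posición x(t) = 2·t^5 - 4·t^4 + t^3 + 2·t^2 + 3·t - 3. Sustituyendo t = 2: x(2) = 19.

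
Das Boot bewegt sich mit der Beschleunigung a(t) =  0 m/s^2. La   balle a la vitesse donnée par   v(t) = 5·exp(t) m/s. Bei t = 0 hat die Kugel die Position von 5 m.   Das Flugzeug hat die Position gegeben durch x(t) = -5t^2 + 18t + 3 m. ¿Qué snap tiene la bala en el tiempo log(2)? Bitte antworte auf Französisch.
En partant de la vitesse v(t) = 5·exp(t), nous prenons 3 dérivées. La dérivée de la vitesse donne l'accélération: a(t) = 5·exp(t). En dérivant l'accélération, nous obtenons le jerk: j(t) = 5·exp(t). En prenant d/dt de j(t), nous trouvons s(t) = 5·exp(t). De l'équation du snap s(t) = 5·exp(t), nous substituons t = log(2) pour obtenir s = 10.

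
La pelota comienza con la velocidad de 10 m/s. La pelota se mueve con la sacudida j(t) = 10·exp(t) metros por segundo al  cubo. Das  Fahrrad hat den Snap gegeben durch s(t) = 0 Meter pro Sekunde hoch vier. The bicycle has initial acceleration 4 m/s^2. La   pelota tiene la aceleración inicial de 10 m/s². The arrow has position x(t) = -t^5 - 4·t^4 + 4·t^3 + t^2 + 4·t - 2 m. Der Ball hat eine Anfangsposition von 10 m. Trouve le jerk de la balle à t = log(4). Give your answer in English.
From the given jerk equation j(t) = 10·exp(t), we substitute t = log(4) to get j = 40.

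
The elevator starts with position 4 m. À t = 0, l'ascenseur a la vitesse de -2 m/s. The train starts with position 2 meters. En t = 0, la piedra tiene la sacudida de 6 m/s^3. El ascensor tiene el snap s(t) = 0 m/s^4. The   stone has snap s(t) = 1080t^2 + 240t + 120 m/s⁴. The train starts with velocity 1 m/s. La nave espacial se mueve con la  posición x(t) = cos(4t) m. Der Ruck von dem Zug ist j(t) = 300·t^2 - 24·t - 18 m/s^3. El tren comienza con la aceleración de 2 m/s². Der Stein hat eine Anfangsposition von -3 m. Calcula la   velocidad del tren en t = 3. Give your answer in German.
Wir müssen unsere Gleichung für den Ruck j(t) = 300·t^2 - 24·t - 18 2-mal integrieren. Das Integral von dem Ruck ist die Beschleunigung. Mit a(0) = 2 erhalten wir a(t) = 100·t^3 - 12·t^2 - 18·t + 2. Durch Integration von der Beschleunigung und Verwendung der Anfangsbedingung v(0) = 1, erhalten wir v(t) = 25·t^4 - 4·t^3 - 9·t^2 + 2·t + 1. Aus der Gleichung für die Geschwindigkeit v(t) = 25·t^4 - 4·t^3 - 9·t^2 + 2·t + 1, setzen wir t = 3 ein und erhalten v = 1843.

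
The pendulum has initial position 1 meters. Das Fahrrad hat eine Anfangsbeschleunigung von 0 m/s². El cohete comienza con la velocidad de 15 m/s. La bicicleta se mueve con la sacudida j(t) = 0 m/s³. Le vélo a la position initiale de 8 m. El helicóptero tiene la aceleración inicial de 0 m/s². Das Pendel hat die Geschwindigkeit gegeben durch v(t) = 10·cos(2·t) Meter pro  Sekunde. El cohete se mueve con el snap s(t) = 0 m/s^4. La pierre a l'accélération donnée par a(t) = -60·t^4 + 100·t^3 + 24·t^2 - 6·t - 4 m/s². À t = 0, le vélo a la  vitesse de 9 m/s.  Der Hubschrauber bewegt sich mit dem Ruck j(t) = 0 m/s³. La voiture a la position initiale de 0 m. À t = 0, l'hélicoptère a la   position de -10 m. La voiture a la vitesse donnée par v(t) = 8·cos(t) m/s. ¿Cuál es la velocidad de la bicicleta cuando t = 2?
Partiendo de la sacudida j(t) = 0, tomamos 2 integrales. La integral de la sacudida, con a(0) = 0, da la aceleración: a(t) = 0. La antiderivada de la aceleración, con v(0) = 9, da la velocidad: v(t) = 9. De la ecuación de la velocidad v(t) = 9, sustituimos t = 2 para obtener v = 9.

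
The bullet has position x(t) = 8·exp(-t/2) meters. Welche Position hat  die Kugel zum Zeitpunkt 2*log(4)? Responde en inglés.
From the given position equation x(t) = 8·exp(-t/2), we substitute t = 2*log(4) to get x = 2.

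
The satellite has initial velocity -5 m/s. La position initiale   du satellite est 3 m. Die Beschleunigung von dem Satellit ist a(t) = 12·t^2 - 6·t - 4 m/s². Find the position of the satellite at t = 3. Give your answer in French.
En partant de l'accélération a(t) = 12·t^2 - 6·t - 4, nous prenons 2 intégrales. En intégrant l'accélération et en utilisant la condition initiale v(0) = -5, nous obtenons v(t) = 4·t^3 - 3·t^2 - 4·t - 5. La primitive de la vitesse est la position. En utilisant x(0) = 3, nous obtenons x(t) = t^4 - t^3 - 2·t^2 - 5·t + 3. En utilisant x(t) = t^4 - t^3 - 2·t^2 - 5·t + 3 et en substituant t = 3, nous trouvons x = 24.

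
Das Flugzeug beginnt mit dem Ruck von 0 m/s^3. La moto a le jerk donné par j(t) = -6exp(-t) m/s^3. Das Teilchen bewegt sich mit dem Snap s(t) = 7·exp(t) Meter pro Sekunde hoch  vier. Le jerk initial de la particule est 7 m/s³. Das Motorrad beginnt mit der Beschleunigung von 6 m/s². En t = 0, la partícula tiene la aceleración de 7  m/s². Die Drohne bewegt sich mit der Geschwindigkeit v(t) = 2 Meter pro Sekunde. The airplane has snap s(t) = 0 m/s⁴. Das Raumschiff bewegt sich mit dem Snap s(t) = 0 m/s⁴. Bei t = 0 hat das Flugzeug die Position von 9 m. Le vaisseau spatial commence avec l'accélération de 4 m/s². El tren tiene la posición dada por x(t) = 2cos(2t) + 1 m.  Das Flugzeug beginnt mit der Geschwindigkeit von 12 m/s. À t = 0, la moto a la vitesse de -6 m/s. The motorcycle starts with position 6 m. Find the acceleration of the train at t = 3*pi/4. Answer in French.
Nous devons dériver notre équation de la position x(t) = 2·cos(2·t) + 1 2 fois. En prenant d/dt de x(t), nous trouvons v(t) = -4·sin(2·t). En dérivant la vitesse, nous obtenons l'accélération: a(t) = -8·cos(2·t). En utilisant a(t) = -8·cos(2·t) et en substituant t = 3*pi/4, nous trouvons a = 0.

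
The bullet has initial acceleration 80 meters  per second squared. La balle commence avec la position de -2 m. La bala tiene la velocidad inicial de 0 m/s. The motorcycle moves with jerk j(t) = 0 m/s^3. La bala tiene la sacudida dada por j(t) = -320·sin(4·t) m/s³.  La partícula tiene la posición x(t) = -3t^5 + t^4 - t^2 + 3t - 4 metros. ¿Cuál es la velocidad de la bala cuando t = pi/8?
Necesitamos integrar nuestra ecuación de la sacudida j(t) = -320·sin(4·t) 2 veces. Tomando ∫j(t)dt y aplicando a(0) = 80, encontramos a(t) = 80·cos(4·t). Integrando la aceleración y usando la condición inicial v(0) = 0, obtenemos v(t) = 20·sin(4·t). Tenemos la velocidad v(t) = 20·sin(4·t). Sustituyendo t = pi/8: v(pi/8) = 20.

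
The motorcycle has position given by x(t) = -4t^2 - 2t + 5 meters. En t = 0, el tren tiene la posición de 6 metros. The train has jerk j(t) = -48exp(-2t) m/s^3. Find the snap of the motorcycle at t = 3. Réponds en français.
En partant de la position x(t) = -4·t^2 - 2·t + 5, nous prenons 4 dérivées. En prenant d/dt de x(t), nous trouvons v(t) = -8·t - 2. En prenant d/dt de v(t), nous trouvons a(t) = -8. La dérivée de l'accélération donne le jerk: j(t) = 0. En dérivant le jerk, nous obtenons le snap: s(t) = 0. En utilisant s(t) = 0 et en substituant t = 3, nous trouvons s = 0.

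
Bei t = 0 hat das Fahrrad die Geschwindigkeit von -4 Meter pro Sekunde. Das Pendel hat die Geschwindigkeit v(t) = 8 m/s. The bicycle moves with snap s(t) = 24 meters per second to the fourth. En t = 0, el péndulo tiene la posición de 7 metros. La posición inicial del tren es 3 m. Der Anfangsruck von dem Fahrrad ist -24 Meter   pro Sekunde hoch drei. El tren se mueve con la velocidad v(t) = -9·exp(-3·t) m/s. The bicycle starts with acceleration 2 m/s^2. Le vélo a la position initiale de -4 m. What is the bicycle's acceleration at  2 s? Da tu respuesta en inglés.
To find the answer, we compute 2 integrals of s(t) = 24. The antiderivative of snap, with j(0) = -24, gives jerk: j(t) = 24·t - 24. Integrating jerk and using the initial condition a(0) = 2, we get a(t) = 12·t^2 - 24·t + 2. We have acceleration a(t) = 12·t^2 - 24·t + 2. Substituting t = 2: a(2) = 2.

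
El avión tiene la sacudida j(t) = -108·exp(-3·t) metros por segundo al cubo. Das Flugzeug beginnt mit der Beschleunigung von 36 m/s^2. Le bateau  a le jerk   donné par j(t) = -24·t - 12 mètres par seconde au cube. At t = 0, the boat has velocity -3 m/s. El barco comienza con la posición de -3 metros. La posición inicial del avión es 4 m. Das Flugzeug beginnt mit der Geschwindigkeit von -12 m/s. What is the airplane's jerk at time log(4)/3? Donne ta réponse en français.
Nous avons le jerk j(t) = -108·exp(-3·t). En substituant t = log(4)/3: j(log(4)/3) = -27.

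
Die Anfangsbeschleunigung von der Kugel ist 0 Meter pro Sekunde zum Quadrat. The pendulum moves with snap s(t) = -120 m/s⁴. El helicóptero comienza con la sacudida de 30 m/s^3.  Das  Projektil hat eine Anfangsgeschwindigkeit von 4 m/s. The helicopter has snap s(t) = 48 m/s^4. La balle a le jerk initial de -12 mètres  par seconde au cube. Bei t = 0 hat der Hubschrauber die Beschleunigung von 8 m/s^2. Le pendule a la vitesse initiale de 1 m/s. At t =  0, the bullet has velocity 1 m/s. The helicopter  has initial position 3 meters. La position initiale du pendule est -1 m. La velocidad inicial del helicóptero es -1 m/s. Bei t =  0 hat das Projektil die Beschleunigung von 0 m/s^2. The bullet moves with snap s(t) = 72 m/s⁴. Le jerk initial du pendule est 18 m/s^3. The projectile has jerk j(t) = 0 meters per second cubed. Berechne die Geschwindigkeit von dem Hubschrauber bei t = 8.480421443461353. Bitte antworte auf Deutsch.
Wir müssen das Integral unserer Gleichung für den Snap s(t) = 48 3-mal finden. Durch Integration von dem Snap und Verwendung der Anfangsbedingung j(0) = 30, erhalten wir j(t) = 48·t + 30. Durch Integration von dem Ruck und Verwendung der Anfangsbedingung a(0) = 8, erhalten wir a(t) = 24·t^2 + 30·t + 8. Die Stammfunktion von der Beschleunigung ist die Geschwindigkeit. Mit v(0) = -1 erhalten wir v(t) = 8·t^3 + 15·t^2 + 8·t - 1. Aus der Gleichung für die Geschwindigkeit v(t) = 8·t^3 + 15·t^2 + 8·t - 1, setzen wir t = 8.480421443461353 ein und erhalten v = 6024.73550960640.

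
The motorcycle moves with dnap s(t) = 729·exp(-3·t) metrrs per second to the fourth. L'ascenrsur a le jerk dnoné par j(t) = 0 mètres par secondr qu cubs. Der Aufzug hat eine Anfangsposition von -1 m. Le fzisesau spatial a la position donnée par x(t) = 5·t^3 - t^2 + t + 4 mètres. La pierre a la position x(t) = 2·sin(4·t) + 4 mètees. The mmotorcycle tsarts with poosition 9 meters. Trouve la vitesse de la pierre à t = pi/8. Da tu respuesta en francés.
Pour résoudre ceci, nous devons prendre 1 dérivée de notre équation de la position x(t) = 2·sin(4·t) + 4. En dérivant la position, nous obtenons la vitesse: v(t) = 8·cos(4·t). Nous avons la vitesse v(t) = 8·cos(4·t). En substituant t = pi/8: v(pi/8) = 0.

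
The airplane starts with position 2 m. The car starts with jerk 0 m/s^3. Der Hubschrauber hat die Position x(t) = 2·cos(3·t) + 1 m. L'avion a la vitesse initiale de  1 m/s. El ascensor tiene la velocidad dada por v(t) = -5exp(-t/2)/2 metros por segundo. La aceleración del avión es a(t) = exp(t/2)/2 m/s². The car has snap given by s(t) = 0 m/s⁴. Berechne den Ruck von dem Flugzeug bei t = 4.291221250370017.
Wir müssen unsere Gleichung für die Beschleunigung a(t) = exp(t/2)/2 1-mal ableiten. Durch Ableiten von der Beschleunigung erhalten wir den Ruck: j(t) = exp(t/2)/4. Aus der Gleichung für den Ruck j(t) = exp(t/2)/4, setzen wir t = 4.291221250370017 ein und erhalten j = 2.13681470390880.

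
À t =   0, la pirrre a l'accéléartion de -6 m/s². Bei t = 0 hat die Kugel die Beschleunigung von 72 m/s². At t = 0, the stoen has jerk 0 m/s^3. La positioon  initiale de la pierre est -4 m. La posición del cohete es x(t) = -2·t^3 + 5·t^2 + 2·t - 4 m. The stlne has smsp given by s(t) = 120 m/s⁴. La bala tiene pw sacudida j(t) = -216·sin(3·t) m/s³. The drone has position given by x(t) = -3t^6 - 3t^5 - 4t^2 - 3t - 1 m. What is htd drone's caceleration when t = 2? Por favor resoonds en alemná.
Wir müssen unsere Gleichung für die Position x(t) = -3·t^6 - 3·t^5 - 4·t^2 - 3·t - 1 2-mal ableiten. Mit d/dt von x(t) finden wir v(t) = -18·t^5 - 15·t^4 - 8·t - 3. Die Ableitung von der Geschwindigkeit ergibt die Beschleunigung: a(t) = -90·t^4 - 60·t^3 - 8. Aus der Gleichung für die Beschleunigung a(t) = -90·t^4 - 60·t^3 - 8, setzen wir t = 2 ein und erhalten a = -1928.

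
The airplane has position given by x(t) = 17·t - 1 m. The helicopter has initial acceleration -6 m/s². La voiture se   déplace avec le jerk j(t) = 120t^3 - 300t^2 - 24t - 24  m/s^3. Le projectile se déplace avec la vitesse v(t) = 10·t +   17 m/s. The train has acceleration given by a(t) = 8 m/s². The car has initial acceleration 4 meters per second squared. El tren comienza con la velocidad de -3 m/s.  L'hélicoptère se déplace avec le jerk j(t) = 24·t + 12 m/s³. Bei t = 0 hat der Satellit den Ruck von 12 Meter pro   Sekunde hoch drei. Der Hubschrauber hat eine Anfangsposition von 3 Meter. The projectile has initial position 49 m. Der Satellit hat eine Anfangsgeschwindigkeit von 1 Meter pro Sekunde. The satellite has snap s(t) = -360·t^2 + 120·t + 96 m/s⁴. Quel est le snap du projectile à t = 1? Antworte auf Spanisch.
Para resolver esto, necesitamos tomar 3 derivadas de nuestra ecuación de la velocidad v(t) = 10·t + 17. La derivada de la velocidad da la aceleración: a(t) = 10. Tomando d/dt de a(t), encontramos j(t) = 0. Tomando d/dt de j(t), encontramos s(t) = 0. Usando s(t) = 0 y sustituyendo t = 1, encontramos s = 0.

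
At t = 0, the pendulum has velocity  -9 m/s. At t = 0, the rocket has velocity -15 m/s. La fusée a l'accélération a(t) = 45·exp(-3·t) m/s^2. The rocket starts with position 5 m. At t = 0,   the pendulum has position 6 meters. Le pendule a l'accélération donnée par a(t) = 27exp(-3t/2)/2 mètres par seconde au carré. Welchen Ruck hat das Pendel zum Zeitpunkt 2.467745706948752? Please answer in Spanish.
Partiendo de la aceleración a(t) = 27·exp(-3·t/2)/2, tomamos 1 derivada. Tomando d/dt de a(t), encontramos j(t) = -81·exp(-3·t/2)/4. De la ecuación de la sacudida j(t) = -81·exp(-3·t/2)/4, sustituimos t = 2.467745706948752 para obtener j = -0.499841731898762.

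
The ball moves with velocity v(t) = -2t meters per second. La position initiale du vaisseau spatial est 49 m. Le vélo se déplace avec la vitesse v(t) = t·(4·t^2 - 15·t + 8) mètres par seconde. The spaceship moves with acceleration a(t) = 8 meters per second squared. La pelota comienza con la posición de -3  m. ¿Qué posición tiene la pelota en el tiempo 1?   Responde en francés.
En partant de la vitesse v(t) = -2·t, nous prenons 1 intégrale. La primitive de la vitesse, avec x(0) = -3, donne la position: x(t) = -t^2 - 3. De l'équation de la position x(t) = -t^2 - 3, nous substituons t = 1 pour obtenir x = -4.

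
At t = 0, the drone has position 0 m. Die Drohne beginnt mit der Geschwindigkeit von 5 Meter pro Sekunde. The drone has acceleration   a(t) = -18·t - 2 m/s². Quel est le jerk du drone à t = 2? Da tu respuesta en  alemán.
Um dies zu lösen, müssen wir 1 Ableitung unserer Gleichung für die Beschleunigung a(t) = -18·t - 2 nehmen. Durch Ableiten von der Beschleunigung erhalten wir den Ruck: j(t) = -18. Wir haben den Ruck j(t) = -18. Durch Einsetzen von t = 2: j(2) = -18.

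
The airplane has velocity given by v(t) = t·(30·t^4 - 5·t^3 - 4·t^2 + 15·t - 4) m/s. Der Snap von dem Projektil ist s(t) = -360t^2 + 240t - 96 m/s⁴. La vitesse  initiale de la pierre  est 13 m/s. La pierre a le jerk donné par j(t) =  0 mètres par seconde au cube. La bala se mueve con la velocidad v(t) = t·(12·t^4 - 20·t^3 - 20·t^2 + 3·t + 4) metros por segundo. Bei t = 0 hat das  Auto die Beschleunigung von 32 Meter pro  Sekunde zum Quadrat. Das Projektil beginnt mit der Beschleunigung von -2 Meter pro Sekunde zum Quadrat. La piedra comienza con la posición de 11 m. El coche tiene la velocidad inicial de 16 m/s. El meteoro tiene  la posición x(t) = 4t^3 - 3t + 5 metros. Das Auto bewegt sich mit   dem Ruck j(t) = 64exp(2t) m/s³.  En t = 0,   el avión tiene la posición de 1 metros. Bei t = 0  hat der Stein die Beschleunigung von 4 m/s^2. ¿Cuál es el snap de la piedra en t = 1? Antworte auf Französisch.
Pour résoudre ceci, nous devons prendre 1 dérivée de notre équation du jerk j(t) = 0. En prenant d/dt de j(t), nous trouvons s(t) = 0. En utilisant s(t) = 0 et en substituant t = 1, nous trouvons s = 0.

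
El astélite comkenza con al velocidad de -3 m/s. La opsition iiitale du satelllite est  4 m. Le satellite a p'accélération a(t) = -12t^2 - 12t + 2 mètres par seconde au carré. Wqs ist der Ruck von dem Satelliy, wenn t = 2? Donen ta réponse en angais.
We must differentiate our acceleration equation a(t) = -12·t^2 - 12·t + 2 1 time. The derivative of acceleration gives jerk: j(t) = -24·t - 12. We have jerk j(t) = -24·t - 12. Substituting t = 2: j(2) = -60.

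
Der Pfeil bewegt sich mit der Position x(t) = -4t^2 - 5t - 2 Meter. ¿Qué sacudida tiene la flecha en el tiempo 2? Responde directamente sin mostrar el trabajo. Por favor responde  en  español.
En t = 2, j = 0.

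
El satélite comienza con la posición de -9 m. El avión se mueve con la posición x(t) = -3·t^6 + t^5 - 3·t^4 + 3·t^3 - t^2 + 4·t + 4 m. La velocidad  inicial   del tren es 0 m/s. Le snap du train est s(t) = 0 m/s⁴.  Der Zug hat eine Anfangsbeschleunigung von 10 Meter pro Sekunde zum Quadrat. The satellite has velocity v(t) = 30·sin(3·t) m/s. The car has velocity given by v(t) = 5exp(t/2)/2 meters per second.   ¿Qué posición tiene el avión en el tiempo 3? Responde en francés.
Nous avons la position x(t) = -3·t^6 + t^5 - 3·t^4 + 3·t^3 - t^2 + 4·t + 4. En substituant t = 3: x(3) = -2099.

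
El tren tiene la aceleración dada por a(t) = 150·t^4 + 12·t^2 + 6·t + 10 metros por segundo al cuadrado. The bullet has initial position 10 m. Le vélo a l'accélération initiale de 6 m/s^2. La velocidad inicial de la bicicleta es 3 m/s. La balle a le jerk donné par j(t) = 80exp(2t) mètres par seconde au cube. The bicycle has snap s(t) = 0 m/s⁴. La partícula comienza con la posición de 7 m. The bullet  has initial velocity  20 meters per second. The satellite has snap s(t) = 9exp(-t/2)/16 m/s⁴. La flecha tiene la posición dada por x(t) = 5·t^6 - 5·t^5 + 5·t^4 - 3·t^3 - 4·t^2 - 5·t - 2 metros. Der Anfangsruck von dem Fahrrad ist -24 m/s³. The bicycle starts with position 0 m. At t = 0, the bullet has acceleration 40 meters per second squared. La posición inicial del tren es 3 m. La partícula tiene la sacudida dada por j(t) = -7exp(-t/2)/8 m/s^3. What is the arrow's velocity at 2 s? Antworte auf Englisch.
Starting from position x(t) = 5·t^6 - 5·t^5 + 5·t^4 - 3·t^3 - 4·t^2 - 5·t - 2, we take 1 derivative. Differentiating position, we get velocity: v(t) = 30·t^5 - 25·t^4 + 20·t^3 - 9·t^2 - 8·t - 5. From the given velocity equation v(t) = 30·t^5 - 25·t^4 + 20·t^3 - 9·t^2 - 8·t - 5, we substitute t = 2 to get v = 663.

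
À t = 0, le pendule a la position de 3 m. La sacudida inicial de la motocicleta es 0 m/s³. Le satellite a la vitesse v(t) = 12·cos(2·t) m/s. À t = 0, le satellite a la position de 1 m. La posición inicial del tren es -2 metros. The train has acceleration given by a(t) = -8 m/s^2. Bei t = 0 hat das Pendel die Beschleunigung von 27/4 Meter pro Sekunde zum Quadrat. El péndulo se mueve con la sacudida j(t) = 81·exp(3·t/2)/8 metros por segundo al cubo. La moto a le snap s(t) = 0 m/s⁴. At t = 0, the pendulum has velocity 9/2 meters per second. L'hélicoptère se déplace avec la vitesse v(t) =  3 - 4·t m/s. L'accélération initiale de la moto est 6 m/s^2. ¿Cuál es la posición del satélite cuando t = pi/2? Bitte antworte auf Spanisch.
Para resolver esto, necesitamos tomar 1 integral de nuestra ecuación de la velocidad v(t) = 12·cos(2·t). La antiderivada de la velocidad es la posición. Usando x(0) = 1, obtenemos x(t) = 6·sin(2·t) + 1. Usando x(t) = 6·sin(2·t) + 1 y sustituyendo t = pi/2, encontramos x = 1.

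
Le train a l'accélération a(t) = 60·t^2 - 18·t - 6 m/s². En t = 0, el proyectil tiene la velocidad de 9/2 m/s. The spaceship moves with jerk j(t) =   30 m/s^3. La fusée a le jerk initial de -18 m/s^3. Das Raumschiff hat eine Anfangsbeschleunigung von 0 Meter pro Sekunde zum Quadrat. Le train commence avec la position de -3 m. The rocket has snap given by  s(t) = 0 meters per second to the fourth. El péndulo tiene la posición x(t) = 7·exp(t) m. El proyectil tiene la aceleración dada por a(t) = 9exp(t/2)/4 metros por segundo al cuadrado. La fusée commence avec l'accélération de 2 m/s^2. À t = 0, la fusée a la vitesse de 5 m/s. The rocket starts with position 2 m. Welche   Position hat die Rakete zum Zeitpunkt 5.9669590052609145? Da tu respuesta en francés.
Nous devons intégrer notre équation du snap s(t) = 0 4 fois. En intégrant le snap et en utilisant la condition initiale j(0) = -18, nous obtenons j(t) = -18. La primitive du jerk, avec a(0) = 2, donne l'accélération: a(t) = 2 - 18·t. La primitive de l'accélération, avec v(0) = 5, donne la vitesse: v(t) = -9·t^2 + 2·t + 5. La primitive de la vitesse, avec x(0) = 2, donne la position: x(t) = -3·t^3 + t^2 + 5·t + 2. En utilisant x(t) = -3·t^3 + t^2 + 5·t + 2 et en substituant t = 5.9669590052609145, nous trouvons x = -569.914166890479.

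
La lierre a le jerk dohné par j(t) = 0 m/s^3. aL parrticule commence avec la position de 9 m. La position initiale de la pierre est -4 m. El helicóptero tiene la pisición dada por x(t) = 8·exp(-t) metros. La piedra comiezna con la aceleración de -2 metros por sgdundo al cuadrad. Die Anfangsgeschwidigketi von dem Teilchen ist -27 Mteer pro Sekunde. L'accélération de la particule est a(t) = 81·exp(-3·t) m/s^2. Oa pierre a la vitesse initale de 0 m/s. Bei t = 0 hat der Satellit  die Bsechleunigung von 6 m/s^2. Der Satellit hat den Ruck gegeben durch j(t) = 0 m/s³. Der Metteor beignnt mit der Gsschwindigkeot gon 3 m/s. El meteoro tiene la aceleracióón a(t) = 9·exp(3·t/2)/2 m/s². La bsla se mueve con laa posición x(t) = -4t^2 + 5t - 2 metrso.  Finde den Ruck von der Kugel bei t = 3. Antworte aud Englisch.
We must differentiate our position equation x(t) = -4·t^2 + 5·t - 2 3 times. Differentiating position, we get velocity: v(t) = 5 - 8·t. Taking d/dt of v(t), we find a(t) = -8. The derivative of acceleration gives jerk: j(t) = 0. From the given jerk equation j(t) = 0, we substitute t = 3 to get j = 0.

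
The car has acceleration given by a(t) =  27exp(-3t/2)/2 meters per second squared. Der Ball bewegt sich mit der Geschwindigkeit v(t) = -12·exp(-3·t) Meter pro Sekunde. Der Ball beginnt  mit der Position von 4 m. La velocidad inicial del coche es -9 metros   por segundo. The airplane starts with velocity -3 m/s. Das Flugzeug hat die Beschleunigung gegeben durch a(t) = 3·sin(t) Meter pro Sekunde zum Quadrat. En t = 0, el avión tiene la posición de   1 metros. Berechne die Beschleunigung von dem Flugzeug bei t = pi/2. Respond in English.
We have acceleration a(t) = 3·sin(t). Substituting t = pi/2: a(pi/2) = 3.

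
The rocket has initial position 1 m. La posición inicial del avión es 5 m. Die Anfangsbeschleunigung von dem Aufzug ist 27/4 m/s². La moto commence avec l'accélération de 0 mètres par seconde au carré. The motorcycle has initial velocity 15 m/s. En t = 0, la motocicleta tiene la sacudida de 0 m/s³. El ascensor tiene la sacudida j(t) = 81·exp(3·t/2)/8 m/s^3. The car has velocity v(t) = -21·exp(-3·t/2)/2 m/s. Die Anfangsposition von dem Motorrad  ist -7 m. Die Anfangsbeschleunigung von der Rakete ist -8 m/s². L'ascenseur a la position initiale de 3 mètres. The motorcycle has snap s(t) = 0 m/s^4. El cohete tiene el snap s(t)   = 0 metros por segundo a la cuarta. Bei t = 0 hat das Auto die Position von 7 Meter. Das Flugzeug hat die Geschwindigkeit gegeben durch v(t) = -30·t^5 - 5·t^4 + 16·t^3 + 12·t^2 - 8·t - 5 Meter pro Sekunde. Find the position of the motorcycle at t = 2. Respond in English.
We must find the integral of our snap equation s(t) = 0 4 times. Integrating snap and using the initial condition j(0) = 0, we get j(t) = 0. The antiderivative of jerk is acceleration. Using a(0) = 0, we get a(t) = 0. Integrating acceleration and using the initial condition v(0) = 15, we get v(t) = 15. Finding the antiderivative of v(t) and using x(0) = -7: x(t) = 15·t - 7. We have position x(t) = 15·t - 7. Substituting t = 2: x(2) = 23.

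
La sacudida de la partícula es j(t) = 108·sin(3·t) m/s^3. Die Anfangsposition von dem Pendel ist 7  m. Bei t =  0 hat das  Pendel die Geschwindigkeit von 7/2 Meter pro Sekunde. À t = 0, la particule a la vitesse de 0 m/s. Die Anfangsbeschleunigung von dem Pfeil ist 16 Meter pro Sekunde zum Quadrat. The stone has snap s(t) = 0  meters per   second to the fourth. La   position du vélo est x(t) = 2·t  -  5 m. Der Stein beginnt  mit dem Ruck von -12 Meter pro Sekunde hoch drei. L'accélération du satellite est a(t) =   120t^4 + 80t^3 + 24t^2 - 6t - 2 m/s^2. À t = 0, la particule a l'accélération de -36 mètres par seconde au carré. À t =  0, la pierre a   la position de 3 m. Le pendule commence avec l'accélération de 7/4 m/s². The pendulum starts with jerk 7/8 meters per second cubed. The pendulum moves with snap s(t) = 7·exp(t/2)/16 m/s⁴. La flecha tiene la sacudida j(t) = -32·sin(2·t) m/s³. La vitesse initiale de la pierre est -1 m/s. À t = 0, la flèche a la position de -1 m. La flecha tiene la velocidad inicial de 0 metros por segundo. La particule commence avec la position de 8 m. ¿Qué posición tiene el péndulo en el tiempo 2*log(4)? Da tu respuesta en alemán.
Um dies zu lösen, müssen wir 4 Integrale unserer Gleichung für den Snap s(t) = 7·exp(t/2)/16 finden. Durch Integration von dem Snap und Verwendung der Anfangsbedingung j(0) = 7/8, erhalten wir j(t) = 7·exp(t/2)/8. Durch Integration von dem Ruck und Verwendung der Anfangsbedingung a(0) = 7/4, erhalten wir a(t) = 7·exp(t/2)/4. Mit ∫a(t)dt und Anwendung von v(0) = 7/2, finden wir v(t) = 7·exp(t/2)/2. Durch Integration von der Geschwindigkeit und Verwendung der Anfangsbedingung x(0) = 7, erhalten wir x(t) = 7·exp(t/2). Mit x(t) = 7·exp(t/2) und Einsetzen von t = 2*log(4), finden wir x = 28.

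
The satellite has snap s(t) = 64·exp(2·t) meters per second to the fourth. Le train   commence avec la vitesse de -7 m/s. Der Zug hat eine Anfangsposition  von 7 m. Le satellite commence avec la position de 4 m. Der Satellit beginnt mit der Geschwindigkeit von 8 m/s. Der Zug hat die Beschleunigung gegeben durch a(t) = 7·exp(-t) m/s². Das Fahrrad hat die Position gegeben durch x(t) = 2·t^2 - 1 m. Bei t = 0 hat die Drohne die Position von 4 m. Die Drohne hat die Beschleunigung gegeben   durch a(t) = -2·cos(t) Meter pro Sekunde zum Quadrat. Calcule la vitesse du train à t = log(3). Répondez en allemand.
Wir müssen unsere Gleichung für die Beschleunigung a(t) = 7·exp(-t) 1-mal integrieren. Durch Integration von der Beschleunigung und Verwendung der Anfangsbedingung v(0) = -7, erhalten wir v(t) = -7·exp(-t). Mit v(t) = -7·exp(-t) und Einsetzen von t = log(3), finden wir v = -7/3.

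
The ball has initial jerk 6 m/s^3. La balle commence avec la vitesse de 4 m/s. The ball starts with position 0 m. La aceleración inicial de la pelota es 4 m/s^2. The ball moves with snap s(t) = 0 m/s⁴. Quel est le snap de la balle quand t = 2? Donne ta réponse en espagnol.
Usando s(t) = 0 y sustituyendo t = 2, encontramos s = 0.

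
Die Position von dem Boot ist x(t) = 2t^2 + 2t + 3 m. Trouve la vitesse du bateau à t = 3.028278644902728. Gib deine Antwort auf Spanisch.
Partiendo de la posición x(t) = 2·t^2 + 2·t + 3, tomamos 1 derivada. La derivada de la posición da la velocidad: v(t) = 4·t + 2. De la ecuación de la velocidad v(t) = 4·t + 2, sustituimos t = 3.028278644902728 para obtener v = 14.1131145796109.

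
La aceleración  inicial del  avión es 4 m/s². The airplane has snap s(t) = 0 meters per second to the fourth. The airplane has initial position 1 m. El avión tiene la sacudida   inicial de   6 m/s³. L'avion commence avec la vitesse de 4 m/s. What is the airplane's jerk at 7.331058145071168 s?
To solve this, we need to take 1 integral of our snap equation s(t) = 0. The integral of snap is jerk. Using j(0) = 6, we get j(t) = 6. From the given jerk equation j(t) = 6, we substitute t = 7.331058145071168 to get j = 6.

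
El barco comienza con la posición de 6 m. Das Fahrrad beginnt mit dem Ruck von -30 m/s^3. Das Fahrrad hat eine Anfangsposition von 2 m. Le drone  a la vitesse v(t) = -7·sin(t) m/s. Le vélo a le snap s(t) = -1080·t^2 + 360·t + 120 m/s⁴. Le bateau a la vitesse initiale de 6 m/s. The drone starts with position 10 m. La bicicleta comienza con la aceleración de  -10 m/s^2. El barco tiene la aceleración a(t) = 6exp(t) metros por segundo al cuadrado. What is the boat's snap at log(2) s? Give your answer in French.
Nous devons dériver notre équation de l'accélération a(t) = 6·exp(t) 2 fois. En dérivant l'accélération, nous obtenons le jerk: j(t) = 6·exp(t). En dérivant le jerk, nous obtenons le snap: s(t) = 6·exp(t). En utilisant s(t) = 6·exp(t) et en substituant t = log(2), nous trouvons s = 12.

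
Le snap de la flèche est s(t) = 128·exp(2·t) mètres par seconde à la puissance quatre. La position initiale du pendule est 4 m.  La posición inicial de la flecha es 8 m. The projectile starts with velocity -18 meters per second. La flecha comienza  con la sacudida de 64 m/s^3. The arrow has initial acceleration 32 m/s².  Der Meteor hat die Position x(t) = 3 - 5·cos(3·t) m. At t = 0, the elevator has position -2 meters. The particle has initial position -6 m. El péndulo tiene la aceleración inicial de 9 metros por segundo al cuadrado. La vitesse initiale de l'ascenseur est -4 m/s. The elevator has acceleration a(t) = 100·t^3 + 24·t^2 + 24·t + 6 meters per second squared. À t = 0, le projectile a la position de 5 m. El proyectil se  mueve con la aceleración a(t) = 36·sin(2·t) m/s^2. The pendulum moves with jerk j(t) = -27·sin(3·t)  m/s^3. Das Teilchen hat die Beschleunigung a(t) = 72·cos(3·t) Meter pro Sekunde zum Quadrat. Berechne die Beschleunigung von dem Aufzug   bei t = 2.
Aus der Gleichung für die Beschleunigung a(t) = 100·t^3 + 24·t^2 + 24·t + 6, setzen wir t = 2 ein und erhalten a = 950.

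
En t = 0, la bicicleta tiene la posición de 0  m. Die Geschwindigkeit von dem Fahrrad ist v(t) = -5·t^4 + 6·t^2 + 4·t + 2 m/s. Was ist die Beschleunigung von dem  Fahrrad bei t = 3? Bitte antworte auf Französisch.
Pour résoudre ceci, nous devons prendre 1 dérivée de notre équation de la vitesse v(t) = -5·t^4 + 6·t^2 + 4·t + 2. La dérivée de la vitesse donne l'accélération: a(t) = -20·t^3 + 12·t + 4. Nous avons l'accélération a(t) = -20·t^3 + 12·t + 4. En substituant t = 3: a(3) = -500.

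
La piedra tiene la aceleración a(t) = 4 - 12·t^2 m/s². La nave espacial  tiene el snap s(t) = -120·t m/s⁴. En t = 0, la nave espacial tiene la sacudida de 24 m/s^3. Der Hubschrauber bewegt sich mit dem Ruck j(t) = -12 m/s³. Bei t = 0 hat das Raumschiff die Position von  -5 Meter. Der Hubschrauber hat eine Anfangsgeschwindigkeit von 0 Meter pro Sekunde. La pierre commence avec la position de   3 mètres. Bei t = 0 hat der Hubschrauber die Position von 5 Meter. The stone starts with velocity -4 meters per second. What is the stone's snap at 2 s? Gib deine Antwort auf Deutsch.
Ausgehend von der Beschleunigung a(t) = 4 - 12·t^2, nehmen wir 2 Ableitungen. Mit d/dt von a(t) finden wir j(t) = -24·t. Durch Ableiten von dem Ruck erhalten wir den Snap: s(t) = -24. Wir haben den Snap s(t) = -24. Durch Einsetzen von t = 2: s(2) = -24.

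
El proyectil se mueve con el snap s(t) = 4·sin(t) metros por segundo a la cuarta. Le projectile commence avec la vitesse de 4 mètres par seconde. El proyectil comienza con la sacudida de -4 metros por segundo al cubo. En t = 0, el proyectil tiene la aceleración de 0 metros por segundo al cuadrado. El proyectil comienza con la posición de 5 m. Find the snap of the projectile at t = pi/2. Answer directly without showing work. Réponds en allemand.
s(pi/2) = 4.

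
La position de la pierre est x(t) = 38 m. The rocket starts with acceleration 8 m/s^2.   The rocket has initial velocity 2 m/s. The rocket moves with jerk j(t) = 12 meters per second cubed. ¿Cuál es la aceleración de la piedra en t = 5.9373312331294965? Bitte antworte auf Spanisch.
Partiendo de la posición x(t) = 38, tomamos 2 derivadas. La derivada de la posición da la velocidad: v(t) = 0. La derivada de la velocidad da la aceleración: a(t) = 0. Tenemos la aceleración a(t) = 0. Sustituyendo t = 5.9373312331294965: a(5.9373312331294965) = 0.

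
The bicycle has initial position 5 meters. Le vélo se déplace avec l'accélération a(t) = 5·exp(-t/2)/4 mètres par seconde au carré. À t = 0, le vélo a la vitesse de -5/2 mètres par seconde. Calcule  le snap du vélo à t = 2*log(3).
Pour résoudre ceci, nous devons prendre 2 dérivées de notre équation de l'accélération a(t) = 5·exp(-t/2)/4. En dérivant l'accélération, nous obtenons le jerk: j(t) = -5·exp(-t/2)/8. En prenant d/dt de j(t), nous trouvons s(t) = 5·exp(-t/2)/16. En utilisant s(t) = 5·exp(-t/2)/16 et en substituant t = 2*log(3), nous trouvons s = 5/48.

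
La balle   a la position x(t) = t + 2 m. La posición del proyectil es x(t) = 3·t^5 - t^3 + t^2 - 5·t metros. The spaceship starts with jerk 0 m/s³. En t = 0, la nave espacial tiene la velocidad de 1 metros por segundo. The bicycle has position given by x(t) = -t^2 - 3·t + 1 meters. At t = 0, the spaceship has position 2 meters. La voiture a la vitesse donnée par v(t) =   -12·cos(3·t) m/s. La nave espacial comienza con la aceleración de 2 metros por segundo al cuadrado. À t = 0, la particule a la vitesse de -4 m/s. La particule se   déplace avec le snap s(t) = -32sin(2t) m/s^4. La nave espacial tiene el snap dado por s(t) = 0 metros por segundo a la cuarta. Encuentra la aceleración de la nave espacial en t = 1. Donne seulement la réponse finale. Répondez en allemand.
a(1) = 2.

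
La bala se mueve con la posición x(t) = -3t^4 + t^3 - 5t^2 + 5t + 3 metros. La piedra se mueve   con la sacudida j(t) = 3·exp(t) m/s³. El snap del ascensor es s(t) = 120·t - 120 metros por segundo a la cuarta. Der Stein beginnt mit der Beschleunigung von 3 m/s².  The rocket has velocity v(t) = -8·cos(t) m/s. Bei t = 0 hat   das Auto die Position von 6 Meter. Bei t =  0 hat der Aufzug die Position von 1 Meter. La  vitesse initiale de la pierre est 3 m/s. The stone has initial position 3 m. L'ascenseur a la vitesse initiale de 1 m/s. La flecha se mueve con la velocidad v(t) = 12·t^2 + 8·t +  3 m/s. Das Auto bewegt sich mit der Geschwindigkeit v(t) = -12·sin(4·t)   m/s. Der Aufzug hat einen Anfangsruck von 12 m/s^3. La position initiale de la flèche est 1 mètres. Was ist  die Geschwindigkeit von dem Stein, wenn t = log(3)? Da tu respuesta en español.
Necesitamos integrar nuestra ecuación de la sacudida j(t) = 3·exp(t) 2 veces. La integral de la sacudida, con a(0) = 3, da la aceleración: a(t) = 3·exp(t). Tomando ∫a(t)dt y aplicando v(0) = 3, encontramos v(t) = 3·exp(t). Tenemos la velocidad v(t) = 3·exp(t). Sustituyendo t = log(3): v(log(3)) = 9.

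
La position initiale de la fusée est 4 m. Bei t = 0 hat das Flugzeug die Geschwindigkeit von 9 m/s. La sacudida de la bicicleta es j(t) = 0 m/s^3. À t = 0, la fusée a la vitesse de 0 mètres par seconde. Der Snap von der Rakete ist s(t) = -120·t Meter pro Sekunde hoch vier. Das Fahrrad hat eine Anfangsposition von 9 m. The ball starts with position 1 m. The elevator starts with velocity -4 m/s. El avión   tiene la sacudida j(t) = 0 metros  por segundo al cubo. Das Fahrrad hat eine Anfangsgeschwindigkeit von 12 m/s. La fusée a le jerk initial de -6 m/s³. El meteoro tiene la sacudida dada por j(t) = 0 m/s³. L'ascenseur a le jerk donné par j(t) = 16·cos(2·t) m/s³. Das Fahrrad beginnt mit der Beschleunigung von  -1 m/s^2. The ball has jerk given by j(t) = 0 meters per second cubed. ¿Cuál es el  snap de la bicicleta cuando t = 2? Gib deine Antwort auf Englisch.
To solve this, we need to take 1 derivative of our jerk equation j(t) = 0. Taking d/dt of j(t), we find s(t) = 0. From the given snap equation s(t) = 0, we substitute t = 2 to get s = 0.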